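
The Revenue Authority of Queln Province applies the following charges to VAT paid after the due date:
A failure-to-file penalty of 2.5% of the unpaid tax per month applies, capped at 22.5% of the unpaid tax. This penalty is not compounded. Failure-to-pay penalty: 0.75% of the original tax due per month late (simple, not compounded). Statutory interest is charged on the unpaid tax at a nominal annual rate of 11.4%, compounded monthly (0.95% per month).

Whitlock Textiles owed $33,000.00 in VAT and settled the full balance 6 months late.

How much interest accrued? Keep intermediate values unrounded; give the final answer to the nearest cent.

Interest: $33,000.00 × ((1 + 0.0095)^6 − 1) = $33,000.00 × 0.0583710… = $1,926.2437…

$1,926.24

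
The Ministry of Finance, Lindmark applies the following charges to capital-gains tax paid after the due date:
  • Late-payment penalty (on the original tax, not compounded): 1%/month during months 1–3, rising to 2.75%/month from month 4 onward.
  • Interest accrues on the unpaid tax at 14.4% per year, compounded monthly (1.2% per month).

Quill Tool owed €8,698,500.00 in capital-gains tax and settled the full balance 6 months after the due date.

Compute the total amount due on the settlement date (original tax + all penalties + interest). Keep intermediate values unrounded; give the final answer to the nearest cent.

Penalty, months 1–3: 3 × 1% × €8,698,500.00 = €260,955.00
Penalty, months 4–6: 3 × 2.75% × €8,698,500.00 = €717,626.25
Interest: €8,698,500.00 × ((1 + 0.012)^6 − 1) = €8,698,500.00 × 0.0741949… = €645,384.0988…
Total = €8,698,500.00 + €978,581.2500 + €645,384.0988… = €10,322,465.35

€10,322,465.35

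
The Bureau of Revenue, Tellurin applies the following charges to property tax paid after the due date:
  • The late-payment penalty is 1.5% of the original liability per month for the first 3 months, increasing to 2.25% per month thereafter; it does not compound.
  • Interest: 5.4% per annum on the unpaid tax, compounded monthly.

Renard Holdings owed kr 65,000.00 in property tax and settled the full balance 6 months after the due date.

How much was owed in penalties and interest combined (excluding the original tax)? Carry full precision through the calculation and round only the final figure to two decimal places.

Penalty, months 1–3: 3 × 1.5% × kr 65,000.00 = kr 2,925.00
Penalty, months 4–6: 3 × 2.25% × kr 65,000.00 = kr 4,387.50
Interest (5.4%/yr ÷ 12 = 0.45%/month): kr 65,000.00 × ((1 + 0.0045)^6 − 1) = kr 1,774.8626…
Penalties + interest = kr 7,312.5000 + kr 1,774.8626… = kr 9,087.36

kr 9,087.36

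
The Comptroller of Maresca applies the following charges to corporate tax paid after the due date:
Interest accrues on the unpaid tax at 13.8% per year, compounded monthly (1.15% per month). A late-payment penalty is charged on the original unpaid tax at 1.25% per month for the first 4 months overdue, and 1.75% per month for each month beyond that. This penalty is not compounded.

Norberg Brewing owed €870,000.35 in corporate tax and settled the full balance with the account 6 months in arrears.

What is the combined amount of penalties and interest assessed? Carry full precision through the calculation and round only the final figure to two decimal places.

Penalty, months 1–4: 4 × 1.25% × €870,000.35 = €43,500.02…
Penalty, months 5–6: 2 × 1.75% × €870,000.35 = €30,450.01…
Interest: €870,000.35 × ((1 + 0.0115)^6 − 1) = €870,000.35 × 0.0710144… = €61,782.5799…
Penalties + interest = €73,950.0298… + €61,782.5799… = €135,732.61

€135,732.61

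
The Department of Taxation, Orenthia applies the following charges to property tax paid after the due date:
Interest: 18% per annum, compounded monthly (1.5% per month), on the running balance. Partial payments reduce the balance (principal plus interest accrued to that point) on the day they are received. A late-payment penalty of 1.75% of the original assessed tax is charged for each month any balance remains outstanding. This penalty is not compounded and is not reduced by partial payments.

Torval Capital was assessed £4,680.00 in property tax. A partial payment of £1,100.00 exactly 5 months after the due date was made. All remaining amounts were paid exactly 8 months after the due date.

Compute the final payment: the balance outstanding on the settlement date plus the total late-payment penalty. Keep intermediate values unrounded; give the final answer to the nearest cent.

£4,776.94

Balance at month 5: £4,680.0000 × (1 + 0.015)^5 = £5,041.6891…
After £1,100.00 payment: £5,041.6891… − £1,100.00 = £3,941.6891…
Balance at month 8: £3,941.6891… × (1 + 0.015)^3 = £4,121.7391…
Penalty: 8 × 1.75% × £4,680.00 = £655.20
Final settlement = outstanding balance + penalty = £4,121.7391… + £655.20 = £4,776.94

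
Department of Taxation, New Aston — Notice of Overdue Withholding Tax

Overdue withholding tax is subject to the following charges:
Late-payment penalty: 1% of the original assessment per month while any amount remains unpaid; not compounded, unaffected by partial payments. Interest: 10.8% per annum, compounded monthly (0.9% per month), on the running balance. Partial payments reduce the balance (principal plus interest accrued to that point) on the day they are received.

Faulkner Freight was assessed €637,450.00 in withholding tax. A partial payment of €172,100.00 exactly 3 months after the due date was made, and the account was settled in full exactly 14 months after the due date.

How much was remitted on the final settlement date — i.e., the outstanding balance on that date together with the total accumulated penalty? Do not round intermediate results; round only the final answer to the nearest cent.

Balance at month 3: €637,450.0000 × (1 + 0.009)^3 = €654,816.5151…
After €172,100.00 payment: €654,816.5151… − €172,100.00 = €482,716.5151…
Balance at month 14: €482,716.5151… × (1 + 0.009)^11 = €532,715.0741…
Penalty: 14 × 1% × €637,450.00 = €89,243.00
Final settlement = outstanding balance + penalty = €532,715.0741… + €89,243.00 = €621,958.07

€621,958.07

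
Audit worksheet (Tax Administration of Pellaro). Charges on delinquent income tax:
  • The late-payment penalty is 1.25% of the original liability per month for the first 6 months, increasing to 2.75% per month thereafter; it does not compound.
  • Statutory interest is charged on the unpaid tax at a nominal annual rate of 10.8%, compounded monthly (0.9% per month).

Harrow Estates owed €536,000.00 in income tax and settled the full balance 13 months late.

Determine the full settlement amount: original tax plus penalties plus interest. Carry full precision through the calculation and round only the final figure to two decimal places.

€745,592.76

Penalty, months 1–6: 6 × 1.25% × €536,000.00 = €40,200.00
Penalty, months 7–13: 7 × 2.75% × €536,000.00 = €103,180.00
Interest: €536,000.00 × ((1 + 0.009)^13 − 1) = €536,000.00 × 0.1235313… = €66,212.7564…
Total = €536,000.00 + €143,380.0000 + €66,212.7564… = €745,592.76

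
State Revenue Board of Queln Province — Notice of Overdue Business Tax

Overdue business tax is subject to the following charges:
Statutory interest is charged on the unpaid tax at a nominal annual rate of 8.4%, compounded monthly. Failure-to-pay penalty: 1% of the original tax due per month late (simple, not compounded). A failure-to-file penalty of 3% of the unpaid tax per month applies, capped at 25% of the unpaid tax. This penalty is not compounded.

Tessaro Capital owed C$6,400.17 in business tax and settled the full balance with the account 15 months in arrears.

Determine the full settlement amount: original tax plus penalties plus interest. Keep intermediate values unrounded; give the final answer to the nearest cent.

C$9,666.20

Failure-to-file: 15 × 3% × C$6,400.17 = C$2,880.08…, capped at 25% × C$6,400.17 = C$1,600.04…
Failure-to-pay penalty = 1% × C$6,400.17 × 15 mo = C$960.03…
Interest (8.4%/yr ÷ 12 = 0.7%/month): C$6,400.17 × ((1 + 0.007)^15 − 1) = C$705.9669…
Total = C$6,400.17 + C$2,560.0680 + C$705.9669… = C$9,666.20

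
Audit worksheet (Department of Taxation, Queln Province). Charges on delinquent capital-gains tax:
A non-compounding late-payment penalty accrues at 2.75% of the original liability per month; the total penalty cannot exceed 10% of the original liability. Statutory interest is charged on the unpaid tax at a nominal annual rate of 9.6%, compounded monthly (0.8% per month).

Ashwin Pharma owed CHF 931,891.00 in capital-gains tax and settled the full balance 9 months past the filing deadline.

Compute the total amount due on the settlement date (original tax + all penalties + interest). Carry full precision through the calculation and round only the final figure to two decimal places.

CHF 1,094,363.89

Penalty (uncapped): 9 × 2.75% × CHF 931,891.00 = CHF 230,643.02…; cap = 10% × CHF 931,891.00 = CHF 93,189.10 → penalty = CHF 93,189.10
Interest: CHF 931,891.00 × ((1 + 0.008)^9 − 1) = CHF 931,891.00 × 0.0743475… = CHF 69,283.7924…
Total = CHF 931,891.00 + CHF 93,189.1000 + CHF 69,283.7924… = CHF 1,094,363.89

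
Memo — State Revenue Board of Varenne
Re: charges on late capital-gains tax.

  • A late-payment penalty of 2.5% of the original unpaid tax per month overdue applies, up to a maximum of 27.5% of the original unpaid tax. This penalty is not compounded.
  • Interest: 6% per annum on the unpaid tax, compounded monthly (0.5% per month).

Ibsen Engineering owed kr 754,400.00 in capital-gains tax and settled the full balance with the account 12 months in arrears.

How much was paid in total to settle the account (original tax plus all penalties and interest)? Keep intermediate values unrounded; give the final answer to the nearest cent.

Penalty (uncapped): 12 × 2.5% × kr 754,400.00 = kr 226,320.00; cap = 27.5% × kr 754,400.00 = kr 207,460.00 → penalty = kr 207,460.00
Interest: kr 754,400.00 × ((1 + 0.005)^12 − 1) = kr 754,400.00 × 0.0616778… = kr 46,529.7413…
Total = kr 754,400.00 + kr 207,460.0000 + kr 46,529.7413… = kr 1,008,389.74

kr 1,008,389.74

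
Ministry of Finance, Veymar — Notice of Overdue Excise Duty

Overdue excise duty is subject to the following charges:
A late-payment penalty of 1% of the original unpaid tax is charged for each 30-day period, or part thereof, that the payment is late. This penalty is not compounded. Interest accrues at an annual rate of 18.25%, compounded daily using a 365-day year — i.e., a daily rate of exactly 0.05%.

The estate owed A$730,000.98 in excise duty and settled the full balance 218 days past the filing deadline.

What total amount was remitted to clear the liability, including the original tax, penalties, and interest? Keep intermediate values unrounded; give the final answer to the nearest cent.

Penalty periods: ⌈218/30⌉ = 8; penalty = 8 × 1% × A$730,000.98 = A$58,400.08…
Interest: A$730,000.98 × ((1 + 0.0005)^218 − 1) = A$730,000.98 × 0.11513197… = A$84,046.4529…
Total = A$730,000.98 + A$58,400.0784 + A$84,046.4529… = A$872,447.51

A$872,447.51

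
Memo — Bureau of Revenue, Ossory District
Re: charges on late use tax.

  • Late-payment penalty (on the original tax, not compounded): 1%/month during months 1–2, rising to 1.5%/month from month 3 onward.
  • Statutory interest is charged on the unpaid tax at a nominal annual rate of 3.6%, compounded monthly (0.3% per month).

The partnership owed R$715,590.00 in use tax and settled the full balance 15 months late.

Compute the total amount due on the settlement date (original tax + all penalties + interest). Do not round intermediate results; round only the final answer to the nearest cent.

Penalty, months 1–2: 2 × 1% × R$715,590.00 = R$14,311.80
Penalty, months 3–15: 13 × 1.5% × R$715,590.00 = R$139,540.05
Interest: R$715,590.00 × ((1 + 0.003)^15 − 1) = R$715,590.00 × 0.0459574… = R$32,886.6532…
Total = R$715,590.00 + R$153,851.8500 + R$32,886.6532… = R$902,328.50

R$902,328.50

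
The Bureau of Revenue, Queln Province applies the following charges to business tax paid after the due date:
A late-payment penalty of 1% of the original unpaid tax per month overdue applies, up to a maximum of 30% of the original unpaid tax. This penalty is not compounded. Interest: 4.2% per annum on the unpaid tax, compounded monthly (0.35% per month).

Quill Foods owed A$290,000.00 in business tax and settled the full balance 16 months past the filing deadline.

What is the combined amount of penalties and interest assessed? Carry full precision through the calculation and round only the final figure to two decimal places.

A$63,073.34

Penalty: 16 × 1% × A$290,000.00 = A$46,400.00 (below the 30% cap of A$87,000.00)
Interest: A$290,000.00 × ((1 + 0.0035)^16 − 1) = A$290,000.00 × 0.0574943… = A$16,673.3428…
Penalties + interest = A$46,400.0000 + A$16,673.3428… = A$63,073.34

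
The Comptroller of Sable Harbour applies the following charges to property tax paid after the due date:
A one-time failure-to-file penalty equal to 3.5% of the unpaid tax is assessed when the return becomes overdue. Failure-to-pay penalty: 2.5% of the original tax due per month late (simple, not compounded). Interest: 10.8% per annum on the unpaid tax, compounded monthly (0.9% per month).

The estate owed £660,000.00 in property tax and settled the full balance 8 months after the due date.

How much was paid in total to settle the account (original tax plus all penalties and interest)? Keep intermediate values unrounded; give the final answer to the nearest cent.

£864,144.13

Failure-to-file penalty: 3.5% × £660,000.00 = £23,100.00
Failure-to-pay penalty = 2.5% × £660,000.00 × 8 mo = £132,000.00
Interest: £660,000.00 × ((1 + 0.009)^8 − 1) = £660,000.00 × 0.0743093… = £49,044.1292…
Total = £660,000.00 + £155,100.0000 + £49,044.1292… = £864,144.13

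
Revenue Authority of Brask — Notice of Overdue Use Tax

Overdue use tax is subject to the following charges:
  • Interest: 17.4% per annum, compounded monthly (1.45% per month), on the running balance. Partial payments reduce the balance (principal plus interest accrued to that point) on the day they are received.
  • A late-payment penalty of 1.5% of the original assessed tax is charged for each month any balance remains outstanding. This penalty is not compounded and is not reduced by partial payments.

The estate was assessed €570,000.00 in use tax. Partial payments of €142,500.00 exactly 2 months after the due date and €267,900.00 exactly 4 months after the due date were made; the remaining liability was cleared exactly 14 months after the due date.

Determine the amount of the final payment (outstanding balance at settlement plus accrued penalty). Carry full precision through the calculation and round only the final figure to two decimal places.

€338,222.29

Balance at month 2: €570,000.0000 × (1 + 0.0145)^2 = €586,649.8425
After €142,500.00 payment: €586,649.8425 − €142,500.00 = €444,149.8425
Balance at month 4: €444,149.8425 × (1 + 0.0145)^2 = €457,123.5704…
After €267,900.00 payment: €457,123.5704… − €267,900.00 = €189,223.5704…
Balance at month 14: €189,223.5704… × (1 + 0.0145)^10 = €218,522.2918…
Penalty: 14 × 1.5% × €570,000.00 = €119,700.00
Final settlement = outstanding balance + penalty = €218,522.2918… + €119,700.00 = €338,222.29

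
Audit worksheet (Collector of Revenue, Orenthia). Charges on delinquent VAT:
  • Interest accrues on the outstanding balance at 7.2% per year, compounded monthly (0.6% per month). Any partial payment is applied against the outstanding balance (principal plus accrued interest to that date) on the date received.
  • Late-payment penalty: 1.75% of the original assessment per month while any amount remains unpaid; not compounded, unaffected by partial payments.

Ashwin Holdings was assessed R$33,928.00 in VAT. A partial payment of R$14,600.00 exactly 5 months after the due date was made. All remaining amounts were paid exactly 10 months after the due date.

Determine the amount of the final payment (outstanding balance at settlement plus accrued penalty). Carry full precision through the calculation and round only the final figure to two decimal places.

R$26,913.64

Balance at month 5: R$33,928.0000 × (1 + 0.006)^5 = R$34,958.1276…
After R$14,600.00 payment: R$34,958.1276… − R$14,600.00 = R$20,358.1276…
Balance at month 10: R$20,358.1276… × (1 + 0.006)^5 = R$20,976.2444…
Penalty: 10 × 1.75% × R$33,928.00 = R$5,937.40
Final settlement = outstanding balance + penalty = R$20,976.2444… + R$5,937.40 = R$26,913.64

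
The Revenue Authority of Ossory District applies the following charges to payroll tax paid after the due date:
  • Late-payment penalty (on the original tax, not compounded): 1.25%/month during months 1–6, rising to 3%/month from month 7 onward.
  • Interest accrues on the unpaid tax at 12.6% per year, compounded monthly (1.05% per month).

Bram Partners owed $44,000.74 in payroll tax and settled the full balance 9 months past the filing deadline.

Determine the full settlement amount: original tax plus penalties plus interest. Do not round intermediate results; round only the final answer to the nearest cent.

$55,597.92

Penalty, months 1–6: 6 × 1.25% × $44,000.74 = $3,300.06…
Penalty, months 7–9: 3 × 3% × $44,000.74 = $3,960.07…
Interest: $44,000.74 × ((1 + 0.0105)^9 − 1) = $44,000.74 × 0.0985678… = $4,337.0556…
Total = $44,000.74 + $7,260.1221 + $4,337.0556… = $55,597.92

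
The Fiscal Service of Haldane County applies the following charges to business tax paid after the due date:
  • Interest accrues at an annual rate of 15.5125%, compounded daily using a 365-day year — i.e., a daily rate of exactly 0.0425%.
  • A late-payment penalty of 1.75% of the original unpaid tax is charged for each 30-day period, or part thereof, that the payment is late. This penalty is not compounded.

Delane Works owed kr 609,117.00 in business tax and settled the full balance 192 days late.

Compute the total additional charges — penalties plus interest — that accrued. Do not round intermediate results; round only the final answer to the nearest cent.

kr 126,393.55

Penalty periods: ⌈192/30⌉ = 7; penalty = 7 × 1.75% × kr 609,117.00 = kr 74,616.83…
Interest: kr 609,117.00 × ((1 + 0.000425)^192 − 1) = kr 609,117.00 × 0.08500291… = kr 51,776.7148…
Penalties + interest = kr 74,616.8325 + kr 51,776.7148… = kr 126,393.55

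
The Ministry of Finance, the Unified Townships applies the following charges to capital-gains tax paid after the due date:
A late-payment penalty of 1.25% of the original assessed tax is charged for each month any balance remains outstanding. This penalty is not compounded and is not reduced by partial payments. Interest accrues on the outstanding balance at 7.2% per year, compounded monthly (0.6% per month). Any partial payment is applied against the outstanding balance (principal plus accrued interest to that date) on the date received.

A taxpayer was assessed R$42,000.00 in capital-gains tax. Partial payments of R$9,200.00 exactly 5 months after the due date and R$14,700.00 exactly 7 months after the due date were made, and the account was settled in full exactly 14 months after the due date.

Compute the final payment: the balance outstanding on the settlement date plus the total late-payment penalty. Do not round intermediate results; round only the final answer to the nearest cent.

R$27,981.43

Balance at month 5: R$42,000.0000 × (1 + 0.006)^5 = R$43,275.2110…
After R$9,200.00 payment: R$43,275.2110… − R$9,200.00 = R$34,075.2110…
Balance at month 7: R$34,075.2110… × (1 + 0.006)^2 = R$34,485.3402…
After R$14,700.00 payment: R$34,485.3402… − R$14,700.00 = R$19,785.3402…
Balance at month 14: R$19,785.3402… × (1 + 0.006)^7 = R$20,631.4327…
Penalty: 14 × 1.25% × R$42,000.00 = R$7,350.00
Final settlement = outstanding balance + penalty = R$20,631.4327… + R$7,350.00 = R$27,981.43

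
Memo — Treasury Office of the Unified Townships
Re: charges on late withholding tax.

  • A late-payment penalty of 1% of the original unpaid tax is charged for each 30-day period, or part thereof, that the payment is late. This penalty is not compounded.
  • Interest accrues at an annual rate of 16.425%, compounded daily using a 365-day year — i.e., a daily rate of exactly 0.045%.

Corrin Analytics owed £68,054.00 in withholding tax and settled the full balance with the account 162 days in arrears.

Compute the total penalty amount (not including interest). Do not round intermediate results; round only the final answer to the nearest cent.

Penalty periods: ⌈162/30⌉ = 6; penalty = 6 × 1% × £68,054.00 = £4,083.24

£4,083.24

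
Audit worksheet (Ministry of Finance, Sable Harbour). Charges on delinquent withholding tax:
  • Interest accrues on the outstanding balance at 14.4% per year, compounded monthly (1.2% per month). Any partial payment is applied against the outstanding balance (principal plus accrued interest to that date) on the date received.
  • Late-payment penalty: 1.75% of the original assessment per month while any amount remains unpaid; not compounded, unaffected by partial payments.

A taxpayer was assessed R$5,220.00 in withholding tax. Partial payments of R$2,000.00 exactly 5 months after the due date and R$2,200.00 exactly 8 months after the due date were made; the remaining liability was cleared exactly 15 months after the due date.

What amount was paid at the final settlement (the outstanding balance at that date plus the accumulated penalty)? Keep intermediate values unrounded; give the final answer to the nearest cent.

Balance at month 5: R$5,220.0000 × (1 + 0.012)^5 = R$5,540.8075…
After R$2,000.00 payment: R$5,540.8075… − R$2,000.00 = R$3,540.8075…
Balance at month 8: R$3,540.8075… × (1 + 0.012)^3 = R$3,669.8124…
After R$2,200.00 payment: R$3,669.8124… − R$2,200.00 = R$1,469.8124…
Balance at month 15: R$1,469.8124… × (1 + 0.012)^7 = R$1,597.8113…
Penalty: 15 × 1.75% × R$5,220.00 = R$1,370.25
Final settlement = outstanding balance + penalty = R$1,597.8113… + R$1,370.25 = R$2,968.06

R$2,968.06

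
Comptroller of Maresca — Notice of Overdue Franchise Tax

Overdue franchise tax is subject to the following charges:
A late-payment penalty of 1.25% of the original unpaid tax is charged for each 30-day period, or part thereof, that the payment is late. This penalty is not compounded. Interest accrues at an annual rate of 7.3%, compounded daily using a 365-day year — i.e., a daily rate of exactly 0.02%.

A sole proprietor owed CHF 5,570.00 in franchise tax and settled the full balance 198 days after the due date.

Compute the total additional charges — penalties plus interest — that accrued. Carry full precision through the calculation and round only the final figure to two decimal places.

Penalty periods: ⌈198/30⌉ = 7; penalty = 7 × 1.25% × CHF 5,570.00 = CHF 487.38…
Interest: CHF 5,570.00 × ((1 + 0.0002)^198 − 1) = CHF 5,570.00 × 0.04039041… = CHF 224.9746…
Penalties + interest = CHF 487.3750 + CHF 224.9746… = CHF 712.35

CHF 712.35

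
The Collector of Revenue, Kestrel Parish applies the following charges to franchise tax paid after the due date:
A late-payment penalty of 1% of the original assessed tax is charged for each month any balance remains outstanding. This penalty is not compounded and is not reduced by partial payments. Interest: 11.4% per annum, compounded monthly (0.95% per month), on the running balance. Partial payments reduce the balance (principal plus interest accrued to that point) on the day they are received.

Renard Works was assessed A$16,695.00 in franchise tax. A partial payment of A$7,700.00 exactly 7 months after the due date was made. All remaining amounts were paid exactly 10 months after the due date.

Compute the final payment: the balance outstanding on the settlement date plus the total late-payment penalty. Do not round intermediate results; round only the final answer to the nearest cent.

A$12,098.53

Balance at month 7: A$16,695.0000 × (1 + 0.0095)^7 = A$17,837.3645…
After A$7,700.00 payment: A$17,837.3645… − A$7,700.00 = A$10,137.3645…
Balance at month 10: A$10,137.3645… × (1 + 0.0095)^3 = A$10,429.0327…
Penalty: 10 × 1% × A$16,695.00 = A$1,669.50
Final settlement = outstanding balance + penalty = A$10,429.0327… + A$1,669.50 = A$12,098.53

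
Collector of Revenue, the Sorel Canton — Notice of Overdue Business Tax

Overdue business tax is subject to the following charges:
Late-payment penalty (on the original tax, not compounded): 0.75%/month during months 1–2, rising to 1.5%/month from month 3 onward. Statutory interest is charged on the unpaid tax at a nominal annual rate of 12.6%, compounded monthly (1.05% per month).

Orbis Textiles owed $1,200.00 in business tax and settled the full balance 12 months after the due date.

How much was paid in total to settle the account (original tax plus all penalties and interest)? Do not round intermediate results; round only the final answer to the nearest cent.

$1,558.24

Penalty, months 1–2: 2 × 0.75% × $1,200.00 = $18.00
Penalty, months 3–12: 10 × 1.5% × $1,200.00 = $180.00
Interest: $1,200.00 × ((1 + 0.0105)^12 − 1) = $1,200.00 × 0.1335373… = $160.2448…
Total = $1,200.00 + $198.0000 + $160.2448… = $1,558.24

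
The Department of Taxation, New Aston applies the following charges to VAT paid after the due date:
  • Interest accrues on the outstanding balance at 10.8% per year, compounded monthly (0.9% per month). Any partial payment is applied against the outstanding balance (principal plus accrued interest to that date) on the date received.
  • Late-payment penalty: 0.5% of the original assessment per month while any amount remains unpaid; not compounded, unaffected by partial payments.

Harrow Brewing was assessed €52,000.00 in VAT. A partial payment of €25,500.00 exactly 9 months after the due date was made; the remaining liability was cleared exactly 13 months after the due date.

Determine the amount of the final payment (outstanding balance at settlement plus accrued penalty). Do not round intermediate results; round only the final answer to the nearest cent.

€35,373.16

Balance at month 9: €52,000.0000 × (1 + 0.009)^9 = €56,366.8596…
After €25,500.00 payment: €56,366.8596… − €25,500.00 = €30,866.8596…
Balance at month 13: €30,866.8596… × (1 + 0.009)^4 = €31,993.1581…
Penalty: 13 × 0.5% × €52,000.00 = €3,380.00
Final settlement = outstanding balance + penalty = €31,993.1581… + €3,380.00 = €35,373.16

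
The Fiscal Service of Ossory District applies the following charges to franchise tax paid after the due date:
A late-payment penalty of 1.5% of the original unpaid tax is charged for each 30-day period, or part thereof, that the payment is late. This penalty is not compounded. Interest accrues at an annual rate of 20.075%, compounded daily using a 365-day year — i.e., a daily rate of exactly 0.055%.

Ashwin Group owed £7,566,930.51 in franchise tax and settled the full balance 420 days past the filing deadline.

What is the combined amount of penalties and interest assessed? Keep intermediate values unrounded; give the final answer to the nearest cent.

£3,554,786.85

Penalty periods: ⌈420/30⌉ = 14; penalty = 14 × 1.5% × £7,566,930.51 = £1,589,055.41…
Interest: £7,566,930.51 × ((1 + 0.00055)^420 − 1) = £7,566,930.51 × 0.25977924… = £1,965,731.4477…
Penalties + interest = £1,589,055.4071 + £1,965,731.4477… = £3,554,786.85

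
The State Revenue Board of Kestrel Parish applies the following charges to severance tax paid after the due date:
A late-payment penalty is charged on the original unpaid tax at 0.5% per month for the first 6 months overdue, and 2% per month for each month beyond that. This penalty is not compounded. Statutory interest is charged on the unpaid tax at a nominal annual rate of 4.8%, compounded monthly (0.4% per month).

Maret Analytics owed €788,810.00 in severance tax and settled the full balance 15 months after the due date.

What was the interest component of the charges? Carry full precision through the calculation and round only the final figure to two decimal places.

Interest: €788,810.00 × ((1 + 0.004)^15 − 1) = €788,810.00 × 0.0617095… = €48,677.0490…

€48,677.05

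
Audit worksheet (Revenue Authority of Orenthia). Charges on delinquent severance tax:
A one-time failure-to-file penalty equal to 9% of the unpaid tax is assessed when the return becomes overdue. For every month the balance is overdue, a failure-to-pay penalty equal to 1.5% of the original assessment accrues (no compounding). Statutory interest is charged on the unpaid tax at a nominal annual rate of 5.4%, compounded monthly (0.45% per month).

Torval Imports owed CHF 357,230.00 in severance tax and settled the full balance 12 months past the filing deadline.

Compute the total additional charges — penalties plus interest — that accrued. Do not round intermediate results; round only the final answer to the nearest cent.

Failure-to-file penalty: 9% × CHF 357,230.00 = CHF 32,150.70
Failure-to-pay penalty: 12 × 1.5% × CHF 357,230.00 = CHF 64,301.40
Interest: CHF 357,230.00 × ((1 + 0.0045)^12 − 1) = CHF 357,230.00 × 0.0553568… = CHF 19,775.0925…
Penalties + interest = CHF 96,452.1000 + CHF 19,775.0925… = CHF 116,227.19

CHF 116,227.19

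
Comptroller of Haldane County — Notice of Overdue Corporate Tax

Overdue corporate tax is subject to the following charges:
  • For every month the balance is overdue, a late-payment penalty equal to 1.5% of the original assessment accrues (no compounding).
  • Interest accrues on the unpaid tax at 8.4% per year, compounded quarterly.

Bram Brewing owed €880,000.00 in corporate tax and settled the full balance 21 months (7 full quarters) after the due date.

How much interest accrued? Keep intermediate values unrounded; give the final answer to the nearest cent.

Interest (8.4%/yr ÷ 4 = 2.1%/quarter): €880,000.00 × ((1 + 0.021)^7 − 1) = €137,800.9848…

€137,800.98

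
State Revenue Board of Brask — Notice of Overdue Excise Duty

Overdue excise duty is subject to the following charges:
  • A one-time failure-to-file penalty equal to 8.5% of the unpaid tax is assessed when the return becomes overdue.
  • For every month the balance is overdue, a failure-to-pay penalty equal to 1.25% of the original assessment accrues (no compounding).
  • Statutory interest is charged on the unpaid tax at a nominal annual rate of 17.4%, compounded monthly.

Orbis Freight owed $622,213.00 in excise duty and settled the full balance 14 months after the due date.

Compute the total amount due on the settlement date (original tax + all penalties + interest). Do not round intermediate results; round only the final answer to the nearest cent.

$922,921.08

Failure-to-file penalty: 8.5% × $622,213.00 = $52,888.11…
Failure-to-pay penalty = 1.25% × $622,213.00 × 14 mo = $108,887.28…
Interest (17.4%/yr ÷ 12 = 1.45%/month): $622,213.00 × ((1 + 0.0145)^14 − 1) = $138,932.7028…
Total = $622,213.00 + $161,775.3800 + $138,932.7028… = $922,921.08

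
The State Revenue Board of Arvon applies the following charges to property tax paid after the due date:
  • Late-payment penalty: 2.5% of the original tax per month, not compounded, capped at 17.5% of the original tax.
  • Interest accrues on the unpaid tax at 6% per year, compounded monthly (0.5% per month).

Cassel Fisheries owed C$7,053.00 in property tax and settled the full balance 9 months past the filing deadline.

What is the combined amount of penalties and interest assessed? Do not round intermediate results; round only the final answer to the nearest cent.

C$1,558.08

Penalty (uncapped): 9 × 2.5% × C$7,053.00 = C$1,586.93…; cap = 17.5% × C$7,053.00 = C$1,234.28… → penalty = C$1,234.28…
Interest: C$7,053.00 × ((1 + 0.005)^9 − 1) = C$7,053.00 × 0.0459106… = C$323.8073…
Penalties + interest = C$1,234.2750 + C$323.8073… = C$1,558.08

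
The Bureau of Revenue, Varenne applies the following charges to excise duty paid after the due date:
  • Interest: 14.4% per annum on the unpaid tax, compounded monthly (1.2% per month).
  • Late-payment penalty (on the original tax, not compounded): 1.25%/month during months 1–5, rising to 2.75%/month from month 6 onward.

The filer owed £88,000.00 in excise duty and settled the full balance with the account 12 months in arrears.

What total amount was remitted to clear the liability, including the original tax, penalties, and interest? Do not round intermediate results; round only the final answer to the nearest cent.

£123,982.73

Penalty, months 1–5: 5 × 1.25% × £88,000.00 = £5,500.00
Penalty, months 6–12: 7 × 2.75% × £88,000.00 = £16,940.00
Interest: £88,000.00 × ((1 + 0.012)^12 − 1) = £88,000.00 × 0.1538946… = £13,542.7269…
Total = £88,000.00 + £22,440.0000 + £13,542.7269… = £123,982.73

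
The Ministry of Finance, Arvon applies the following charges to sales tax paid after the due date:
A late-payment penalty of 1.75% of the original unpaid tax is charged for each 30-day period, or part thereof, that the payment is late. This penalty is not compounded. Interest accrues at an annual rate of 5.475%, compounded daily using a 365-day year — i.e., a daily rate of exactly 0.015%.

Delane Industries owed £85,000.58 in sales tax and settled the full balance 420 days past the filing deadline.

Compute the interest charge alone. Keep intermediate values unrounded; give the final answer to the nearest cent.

£5,526.89

Interest: £85,000.58 × ((1 + 0.00015)^420 − 1) = £85,000.58 × 0.06502181… = £5,526.8913…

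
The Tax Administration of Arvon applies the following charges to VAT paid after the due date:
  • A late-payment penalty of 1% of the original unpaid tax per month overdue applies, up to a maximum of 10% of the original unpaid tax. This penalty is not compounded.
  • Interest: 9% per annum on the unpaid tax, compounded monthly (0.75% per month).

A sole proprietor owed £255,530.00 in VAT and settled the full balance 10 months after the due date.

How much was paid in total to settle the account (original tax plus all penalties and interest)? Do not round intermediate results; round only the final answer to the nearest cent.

Penalty (uncapped): 10 × 1% × £255,530.00 = £25,553.00; cap = 10% × £255,530.00 = £25,553.00 → penalty = £25,553.00
Interest: £255,530.00 × ((1 + 0.0075)^10 − 1) = £255,530.00 × 0.0775825… = £19,824.6678…
Total = £255,530.00 + £25,553.0000 + £19,824.6678… = £300,907.67

£300,907.67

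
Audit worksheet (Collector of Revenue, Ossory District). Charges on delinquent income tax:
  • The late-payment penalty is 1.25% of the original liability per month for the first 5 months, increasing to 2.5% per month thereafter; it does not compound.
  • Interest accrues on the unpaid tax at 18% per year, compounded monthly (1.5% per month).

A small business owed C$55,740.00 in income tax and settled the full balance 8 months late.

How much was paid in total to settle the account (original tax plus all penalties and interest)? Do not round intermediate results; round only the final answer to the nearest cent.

Penalty, months 1–5: 5 × 1.25% × C$55,740.00 = C$3,483.75
Penalty, months 6–8: 3 × 2.5% × C$55,740.00 = C$4,180.50
Interest: C$55,740.00 × ((1 + 0.015)^8 − 1) = C$55,740.00 × 0.1264926… = C$7,050.6968…
Total = C$55,740.00 + C$7,664.2500 + C$7,050.6968… = C$70,454.95

C$70,454.95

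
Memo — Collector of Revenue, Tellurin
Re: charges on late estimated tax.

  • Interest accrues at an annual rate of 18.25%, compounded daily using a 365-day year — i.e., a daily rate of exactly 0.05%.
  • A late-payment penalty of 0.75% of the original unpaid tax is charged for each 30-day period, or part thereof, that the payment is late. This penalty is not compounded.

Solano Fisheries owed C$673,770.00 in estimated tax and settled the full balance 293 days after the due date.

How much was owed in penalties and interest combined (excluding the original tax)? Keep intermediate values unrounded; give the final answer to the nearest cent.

C$156,808.20

Penalty periods: ⌈293/30⌉ = 10; penalty = 10 × 0.75% × C$673,770.00 = C$50,532.75
Interest: C$673,770.00 × ((1 + 0.0005)^293 − 1) = C$673,770.00 × 0.15773254… = C$106,275.4550…
Penalties + interest = C$50,532.7500 + C$106,275.4550… = C$156,808.20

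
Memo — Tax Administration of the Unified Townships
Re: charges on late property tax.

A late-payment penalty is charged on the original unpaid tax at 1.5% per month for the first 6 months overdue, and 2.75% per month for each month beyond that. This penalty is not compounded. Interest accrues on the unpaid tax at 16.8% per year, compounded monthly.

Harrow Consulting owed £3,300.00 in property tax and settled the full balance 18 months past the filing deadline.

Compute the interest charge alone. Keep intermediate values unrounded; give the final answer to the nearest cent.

£938.35

Interest (16.8%/yr ÷ 12 = 1.4%/month): £3,300.00 × ((1 + 0.014)^18 − 1) = £938.3530…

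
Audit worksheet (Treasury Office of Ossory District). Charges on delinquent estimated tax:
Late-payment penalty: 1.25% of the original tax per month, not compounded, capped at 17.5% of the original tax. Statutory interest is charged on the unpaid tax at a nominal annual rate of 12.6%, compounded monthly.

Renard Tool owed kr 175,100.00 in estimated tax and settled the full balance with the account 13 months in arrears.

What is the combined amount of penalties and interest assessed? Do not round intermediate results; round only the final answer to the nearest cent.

Penalty: 13 × 1.25% × kr 175,100.00 = kr 28,453.75 (below the 17.5% cap of kr 30,642.50)
Interest (12.6%/yr ÷ 12 = 1.05%/month): kr 175,100.00 × ((1 + 0.0105)^13 − 1) = kr 25,466.4456…
Penalties + interest = kr 28,453.7500 + kr 25,466.4456… = kr 53,920.20

kr 53,920.20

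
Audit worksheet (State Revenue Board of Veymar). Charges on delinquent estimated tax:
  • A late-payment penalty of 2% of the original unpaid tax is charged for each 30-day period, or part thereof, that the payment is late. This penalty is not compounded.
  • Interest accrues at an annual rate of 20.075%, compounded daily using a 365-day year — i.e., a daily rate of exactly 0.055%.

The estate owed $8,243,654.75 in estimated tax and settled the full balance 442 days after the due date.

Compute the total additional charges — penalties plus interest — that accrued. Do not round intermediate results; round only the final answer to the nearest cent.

$4,741,015.88

Penalty periods: ⌈442/30⌉ = 15; penalty = 15 × 2% × $8,243,654.75 = $2,473,096.43…
Interest: $8,243,654.75 × ((1 + 0.00055)^442 − 1) = $8,243,654.75 × 0.27511092… = $2,267,919.4540…
Penalties + interest = $2,473,096.4250 + $2,267,919.4540… = $4,741,015.88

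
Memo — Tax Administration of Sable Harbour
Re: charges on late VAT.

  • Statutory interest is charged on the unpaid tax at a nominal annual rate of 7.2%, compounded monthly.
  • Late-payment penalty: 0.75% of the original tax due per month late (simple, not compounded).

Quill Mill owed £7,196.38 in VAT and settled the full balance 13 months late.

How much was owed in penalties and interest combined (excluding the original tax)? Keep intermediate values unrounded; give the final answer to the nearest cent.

Late-payment penalty = 0.75% × £7,196.38 × 13 mo = £701.65…
Interest (7.2%/yr ÷ 12 = 0.6%/month): £7,196.38 × ((1 + 0.006)^13 − 1) = £581.9764…
Penalties + interest = £701.6471… + £581.9764… = £1,283.62

£1,283.62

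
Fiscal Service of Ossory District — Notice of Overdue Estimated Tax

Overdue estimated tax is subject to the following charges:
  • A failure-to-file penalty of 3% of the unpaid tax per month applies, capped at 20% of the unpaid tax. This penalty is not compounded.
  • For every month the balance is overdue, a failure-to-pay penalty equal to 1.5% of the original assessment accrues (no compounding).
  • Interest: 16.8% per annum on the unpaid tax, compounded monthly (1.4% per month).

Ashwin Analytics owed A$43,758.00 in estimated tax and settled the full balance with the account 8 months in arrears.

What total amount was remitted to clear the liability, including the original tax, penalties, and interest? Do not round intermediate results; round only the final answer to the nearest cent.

A$62,908.44

Failure-to-file: 8 × 3% × A$43,758.00 = A$10,501.92, capped at 20% × A$43,758.00 = A$8,751.60
Failure-to-pay penalty: 8 × 1.5% × A$43,758.00 = A$5,250.96
Interest: A$43,758.00 × ((1 + 0.014)^8 − 1) = A$43,758.00 × 0.1176444… = A$5,147.8829…
Total = A$43,758.00 + A$14,002.5600 + A$5,147.8829… = A$62,908.44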